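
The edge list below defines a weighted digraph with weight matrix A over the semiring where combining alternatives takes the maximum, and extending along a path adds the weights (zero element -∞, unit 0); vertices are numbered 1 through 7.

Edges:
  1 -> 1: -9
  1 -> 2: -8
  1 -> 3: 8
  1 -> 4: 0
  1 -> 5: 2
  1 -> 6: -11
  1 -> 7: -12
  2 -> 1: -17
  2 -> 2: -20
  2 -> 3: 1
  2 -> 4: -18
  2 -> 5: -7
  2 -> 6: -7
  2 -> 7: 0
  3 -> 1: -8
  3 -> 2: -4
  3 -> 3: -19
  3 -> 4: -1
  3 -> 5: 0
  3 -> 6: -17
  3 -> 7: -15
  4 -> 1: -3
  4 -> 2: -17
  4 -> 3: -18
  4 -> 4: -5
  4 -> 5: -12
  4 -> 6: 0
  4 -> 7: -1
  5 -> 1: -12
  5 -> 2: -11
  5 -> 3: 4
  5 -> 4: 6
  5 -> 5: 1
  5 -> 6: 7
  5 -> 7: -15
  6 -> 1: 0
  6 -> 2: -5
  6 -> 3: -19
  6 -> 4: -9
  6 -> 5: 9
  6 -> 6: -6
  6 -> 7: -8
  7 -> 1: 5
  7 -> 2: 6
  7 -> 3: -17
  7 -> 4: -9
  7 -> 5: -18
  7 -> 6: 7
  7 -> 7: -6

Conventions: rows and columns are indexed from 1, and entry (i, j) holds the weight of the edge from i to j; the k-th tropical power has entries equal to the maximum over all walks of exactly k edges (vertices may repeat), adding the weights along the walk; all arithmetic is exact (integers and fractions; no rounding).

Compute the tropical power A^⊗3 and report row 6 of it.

A^⊗2:
  [0, 4, 6, 8, 8, 9, -1]
  [5, 6, -3, 0, 2, 7, -6]
  [-4, -9, 4, 6, 1, 7, -2]
  [4, 5, 5, -3, 9, 6, -6]
  [7, 2, 5, 7, 16, 8, 5]
  [-3, -2, 13, 15, 10, 16, -5]
  [7, 2, 13, 5, 16, 1, 6]
A^⊗3:
  [9, 5, 12, 14, 18, 15, 7]
  [7, 2, 13, 8, 16, 9, 6]
  [7, 4, 5, 7, 16, 8, 5]
  [6, 1, 13, 15, 15, 16, 5]
  [10, 11, 20, 22, 17, 23, 6]
  [16, 11, 14, 16, 25, 17, 14]
  [11, 12, 20, 22, 17, 23, 4]
Answer: row 6 of A^⊗3 = [16, 11, 14, 16, 25, 17, 14]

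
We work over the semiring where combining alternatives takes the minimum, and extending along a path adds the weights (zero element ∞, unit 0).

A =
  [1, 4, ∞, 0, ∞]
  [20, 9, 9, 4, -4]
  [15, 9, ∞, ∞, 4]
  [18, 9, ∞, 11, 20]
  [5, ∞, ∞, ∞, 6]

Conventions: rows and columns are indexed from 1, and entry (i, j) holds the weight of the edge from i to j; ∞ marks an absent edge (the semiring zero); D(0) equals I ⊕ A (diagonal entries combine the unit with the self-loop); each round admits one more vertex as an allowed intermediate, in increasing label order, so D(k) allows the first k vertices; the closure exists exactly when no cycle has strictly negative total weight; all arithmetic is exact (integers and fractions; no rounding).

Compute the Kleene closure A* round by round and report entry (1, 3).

D(0):
  [0, 4, ∞, 0, ∞]
  [20, 0, 9, 4, -4]
  [15, 9, 0, ∞, 4]
  [18, 9, ∞, 0, 20]
  [5, ∞, ∞, ∞, 0]
D(1):
  [0, 4, ∞, 0, ∞]
  [20, 0, 9, 4, -4]
  [15, 9, 0, 15, 4]
  [18, 9, ∞, 0, 20]
  [5, 9, ∞, 5, 0]
D(2):
  [0, 4, 13, 0, 0]
  [20, 0, 9, 4, -4]
  [15, 9, 0, 13, 4]
  [18, 9, 18, 0, 5]
  [5, 9, 18, 5, 0]
D(3):
  [0, 4, 13, 0, 0]
  [20, 0, 9, 4, -4]
  [15, 9, 0, 13, 4]
  [18, 9, 18, 0, 5]
  [5, 9, 18, 5, 0]
D(4):
  [0, 4, 13, 0, 0]
  [20, 0, 9, 4, -4]
  [15, 9, 0, 13, 4]
  [18, 9, 18, 0, 5]
  [5, 9, 18, 5, 0]
D(5):
  [0, 4, 13, 0, 0]
  [1, 0, 9, 1, -4]
  [9, 9, 0, 9, 4]
  [10, 9, 18, 0, 5]
  [5, 9, 18, 5, 0]
Answer: A*[1][3] = 13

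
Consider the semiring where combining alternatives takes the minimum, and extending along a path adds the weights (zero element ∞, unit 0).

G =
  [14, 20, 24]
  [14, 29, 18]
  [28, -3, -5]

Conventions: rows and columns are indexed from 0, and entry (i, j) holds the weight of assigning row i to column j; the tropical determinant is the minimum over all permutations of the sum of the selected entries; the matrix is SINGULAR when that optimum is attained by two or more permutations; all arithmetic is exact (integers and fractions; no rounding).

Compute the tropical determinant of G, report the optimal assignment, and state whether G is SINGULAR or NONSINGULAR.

σ = (0, 1, 2): 14 + 29 + (-5) = 38
σ = (0, 2, 1): 14 + 18 + (-3) = 29
σ = (1, 0, 2): 20 + 14 + (-5) = 29
σ = (1, 2, 0): 20 + 18 + 28 = 66
σ = (2, 0, 1): 24 + 14 + (-3) = 35
σ = (2, 1, 0): 24 + 29 + 28 = 81
Optimal value attained by: σ = (0, 2, 1).
Answer: det⊕(G) = 29; verdict: SINGULAR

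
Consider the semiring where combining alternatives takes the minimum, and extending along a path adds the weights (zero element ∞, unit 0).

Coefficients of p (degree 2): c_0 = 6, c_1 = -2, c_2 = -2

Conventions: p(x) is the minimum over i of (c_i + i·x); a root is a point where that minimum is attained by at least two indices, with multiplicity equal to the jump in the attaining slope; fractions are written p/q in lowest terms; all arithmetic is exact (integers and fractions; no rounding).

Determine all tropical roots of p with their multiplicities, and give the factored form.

hull edge (i=0, c=6) to (i=1, c=-2): slope -8, span 1
hull edge (i=1, c=-2) to (i=2, c=-2): slope 0, span 1
Factored form: p(x) = -2 ⊗ (x ⊕ 0) ⊗ (x ⊕ 8)
Answer: roots = 0 (mult 1), 8 (mult 1)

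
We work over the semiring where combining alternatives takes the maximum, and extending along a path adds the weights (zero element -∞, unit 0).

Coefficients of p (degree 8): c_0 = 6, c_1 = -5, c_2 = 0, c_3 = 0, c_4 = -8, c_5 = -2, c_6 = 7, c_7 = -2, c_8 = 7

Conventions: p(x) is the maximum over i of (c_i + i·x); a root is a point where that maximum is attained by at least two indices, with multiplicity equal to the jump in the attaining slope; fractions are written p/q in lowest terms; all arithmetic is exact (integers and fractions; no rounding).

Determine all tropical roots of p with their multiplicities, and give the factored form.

hull edge (i=0, c=6) to (i=6, c=7): slope 1/6, span 6
hull edge (i=6, c=7) to (i=8, c=7): slope 0, span 2
Factored form: p(x) = 7 ⊗ (x ⊕ (-1/6)) ⊗ (x ⊕ (-1/6)) ⊗ (x ⊕ (-1/6)) ⊗ (x ⊕ (-1/6)) ⊗ (x ⊕ (-1/6)) ⊗ (x ⊕ (-1/6)) ⊗ (x ⊕ 0) ⊗ (x ⊕ 0)
Answer: roots = -1/6 (mult 6), 0 (mult 2)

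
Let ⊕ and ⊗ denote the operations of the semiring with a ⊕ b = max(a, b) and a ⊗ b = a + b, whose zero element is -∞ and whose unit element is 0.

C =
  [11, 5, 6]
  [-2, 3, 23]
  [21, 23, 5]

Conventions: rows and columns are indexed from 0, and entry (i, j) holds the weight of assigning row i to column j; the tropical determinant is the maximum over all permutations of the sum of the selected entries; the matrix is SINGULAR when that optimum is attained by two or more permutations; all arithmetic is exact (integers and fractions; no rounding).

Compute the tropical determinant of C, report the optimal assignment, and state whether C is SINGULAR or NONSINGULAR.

σ = (0, 1, 2): 11 + 3 + 5 = 19
σ = (0, 2, 1): 11 + 23 + 23 = 57
σ = (1, 0, 2): 5 + (-2) + 5 = 8
σ = (1, 2, 0): 5 + 23 + 21 = 49
σ = (2, 0, 1): 6 + (-2) + 23 = 27
σ = (2, 1, 0): 6 + 3 + 21 = 30
Optimal value attained by: σ = (0, 2, 1).
Answer: det⊕(C) = 57; verdict: NONSINGULAR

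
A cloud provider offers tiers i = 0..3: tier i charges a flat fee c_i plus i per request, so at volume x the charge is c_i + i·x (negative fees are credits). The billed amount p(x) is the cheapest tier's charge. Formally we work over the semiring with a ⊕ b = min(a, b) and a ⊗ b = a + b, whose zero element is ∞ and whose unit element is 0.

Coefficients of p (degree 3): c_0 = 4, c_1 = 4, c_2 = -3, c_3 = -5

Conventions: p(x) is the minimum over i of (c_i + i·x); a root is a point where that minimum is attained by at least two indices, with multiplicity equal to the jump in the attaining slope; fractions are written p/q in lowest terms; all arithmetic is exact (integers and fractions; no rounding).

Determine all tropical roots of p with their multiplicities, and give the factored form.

hull edge (i=0, c=4) to (i=2, c=-3): slope -7/2, span 2
hull edge (i=2, c=-3) to (i=3, c=-5): slope -2, span 1
Factored form: p(x) = -5 ⊗ (x ⊕ 2) ⊗ (x ⊕ 7/2) ⊗ (x ⊕ 7/2)
Answer: roots = 2 (mult 1), 7/2 (mult 2)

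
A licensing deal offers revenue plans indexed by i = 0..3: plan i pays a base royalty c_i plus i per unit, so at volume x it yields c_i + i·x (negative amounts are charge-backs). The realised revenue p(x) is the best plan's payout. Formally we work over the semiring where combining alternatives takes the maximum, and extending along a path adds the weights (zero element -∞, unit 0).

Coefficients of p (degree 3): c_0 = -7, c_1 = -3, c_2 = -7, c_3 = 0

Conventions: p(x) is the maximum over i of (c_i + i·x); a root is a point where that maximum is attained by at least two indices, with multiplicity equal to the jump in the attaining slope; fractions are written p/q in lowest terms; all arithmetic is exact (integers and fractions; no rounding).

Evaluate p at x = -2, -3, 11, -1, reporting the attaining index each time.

p(-2) = max(-7+0·(-2)=-7, -3+1·(-2)=-5, -7+2·(-2)=-11, 0+3·(-2)=-6) = -5 (attained by i=1)
p(-3) = max(-7+0·(-3)=-7, -3+1·(-3)=-6, -7+2·(-3)=-13, 0+3·(-3)=-9) = -6 (attained by i=1)
p(11) = max(-7+0·11=-7, -3+1·11=8, -7+2·11=15, 0+3·11=33) = 33 (attained by i=3)
p(-1) = max(-7+0·(-1)=-7, -3+1·(-1)=-4, -7+2·(-1)=-9, 0+3·(-1)=-3) = -3 (attained by i=3)
Answer: p(-2) = -5; p(-3) = -6; p(11) = 33; p(-1) = -3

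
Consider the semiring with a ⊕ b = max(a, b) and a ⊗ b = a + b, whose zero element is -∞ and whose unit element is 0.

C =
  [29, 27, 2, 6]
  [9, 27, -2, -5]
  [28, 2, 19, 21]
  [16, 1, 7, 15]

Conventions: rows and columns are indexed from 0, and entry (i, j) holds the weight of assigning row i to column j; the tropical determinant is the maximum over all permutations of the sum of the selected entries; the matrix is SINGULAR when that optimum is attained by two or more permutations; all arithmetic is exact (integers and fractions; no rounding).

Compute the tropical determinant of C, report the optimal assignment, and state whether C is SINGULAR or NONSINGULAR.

σ = (0, 1, 2, 3): 29 + 27 + 19 + 15 = 90
σ = (0, 1, 3, 2): 29 + 27 + 21 + 7 = 84
σ = (0, 2, 1, 3): 29 + (-2) + 2 + 15 = 44
σ = (0, 2, 3, 1): 29 + (-2) + 21 + 1 = 49
σ = (0, 3, 1, 2): 29 + (-5) + 2 + 7 = 33
σ = (0, 3, 2, 1): 29 + (-5) + 19 + 1 = 44
σ = (1, 0, 2, 3): 27 + 9 + 19 + 15 = 70
σ = (1, 0, 3, 2): 27 + 9 + 21 + 7 = 64
σ = (1, 2, 0, 3): 27 + (-2) + 28 + 15 = 68
σ = (1, 2, 3, 0): 27 + (-2) + 21 + 16 = 62
σ = (1, 3, 0, 2): 27 + (-5) + 28 + 7 = 57
σ = (1, 3, 2, 0): 27 + (-5) + 19 + 16 = 57
σ = (2, 0, 1, 3): 2 + 9 + 2 + 15 = 28
σ = (2, 0, 3, 1): 2 + 9 + 21 + 1 = 33
σ = (2, 1, 0, 3): 2 + 27 + 28 + 15 = 72
σ = (2, 1, 3, 0): 2 + 27 + 21 + 16 = 66
σ = (2, 3, 0, 1): 2 + (-5) + 28 + 1 = 26
σ = (2, 3, 1, 0): 2 + (-5) + 2 + 16 = 15
σ = (3, 0, 1, 2): 6 + 9 + 2 + 7 = 24
σ = (3, 0, 2, 1): 6 + 9 + 19 + 1 = 35
σ = (3, 1, 0, 2): 6 + 27 + 28 + 7 = 68
σ = (3, 1, 2, 0): 6 + 27 + 19 + 16 = 68
σ = (3, 2, 0, 1): 6 + (-2) + 28 + 1 = 33
σ = (3, 2, 1, 0): 6 + (-2) + 2 + 16 = 22
Optimal value attained by: σ = (0, 1, 2, 3).
Answer: det⊕(C) = 90; verdict: NONSINGULAR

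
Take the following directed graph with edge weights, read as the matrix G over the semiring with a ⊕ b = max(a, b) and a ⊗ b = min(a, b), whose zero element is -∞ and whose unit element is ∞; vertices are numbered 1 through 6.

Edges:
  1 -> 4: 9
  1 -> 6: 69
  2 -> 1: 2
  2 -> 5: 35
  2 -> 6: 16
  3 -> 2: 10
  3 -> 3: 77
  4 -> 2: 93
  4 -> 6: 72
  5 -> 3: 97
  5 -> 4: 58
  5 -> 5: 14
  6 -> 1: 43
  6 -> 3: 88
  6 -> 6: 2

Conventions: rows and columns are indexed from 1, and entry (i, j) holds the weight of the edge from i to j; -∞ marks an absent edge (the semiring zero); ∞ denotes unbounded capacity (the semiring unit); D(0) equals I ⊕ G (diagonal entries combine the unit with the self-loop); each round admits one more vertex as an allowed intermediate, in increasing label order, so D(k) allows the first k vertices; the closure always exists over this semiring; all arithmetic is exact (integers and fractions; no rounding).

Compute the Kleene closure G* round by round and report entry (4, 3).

D(0):
  [∞, -∞, -∞, 9, -∞, 69]
  [2, ∞, -∞, -∞, 35, 16]
  [-∞, 10, ∞, -∞, -∞, -∞]
  [-∞, 93, -∞, ∞, -∞, 72]
  [-∞, -∞, 97, 58, ∞, -∞]
  [43, -∞, 88, -∞, -∞, ∞]
D(1):
  [∞, -∞, -∞, 9, -∞, 69]
  [2, ∞, -∞, 2, 35, 16]
  [-∞, 10, ∞, -∞, -∞, -∞]
  [-∞, 93, -∞, ∞, -∞, 72]
  [-∞, -∞, 97, 58, ∞, -∞]
  [43, -∞, 88, 9, -∞, ∞]
D(2):
  [∞, -∞, -∞, 9, -∞, 69]
  [2, ∞, -∞, 2, 35, 16]
  [2, 10, ∞, 2, 10, 10]
  [2, 93, -∞, ∞, 35, 72]
  [-∞, -∞, 97, 58, ∞, -∞]
  [43, -∞, 88, 9, -∞, ∞]
D(3):
  [∞, -∞, -∞, 9, -∞, 69]
  [2, ∞, -∞, 2, 35, 16]
  [2, 10, ∞, 2, 10, 10]
  [2, 93, -∞, ∞, 35, 72]
  [2, 10, 97, 58, ∞, 10]
  [43, 10, 88, 9, 10, ∞]
D(4):
  [∞, 9, -∞, 9, 9, 69]
  [2, ∞, -∞, 2, 35, 16]
  [2, 10, ∞, 2, 10, 10]
  [2, 93, -∞, ∞, 35, 72]
  [2, 58, 97, 58, ∞, 58]
  [43, 10, 88, 9, 10, ∞]
D(5):
  [∞, 9, 9, 9, 9, 69]
  [2, ∞, 35, 35, 35, 35]
  [2, 10, ∞, 10, 10, 10]
  [2, 93, 35, ∞, 35, 72]
  [2, 58, 97, 58, ∞, 58]
  [43, 10, 88, 10, 10, ∞]
D(6):
  [∞, 10, 69, 10, 10, 69]
  [35, ∞, 35, 35, 35, 35]
  [10, 10, ∞, 10, 10, 10]
  [43, 93, 72, ∞, 35, 72]
  [43, 58, 97, 58, ∞, 58]
  [43, 10, 88, 10, 10, ∞]
Answer: G*[4][3] = 72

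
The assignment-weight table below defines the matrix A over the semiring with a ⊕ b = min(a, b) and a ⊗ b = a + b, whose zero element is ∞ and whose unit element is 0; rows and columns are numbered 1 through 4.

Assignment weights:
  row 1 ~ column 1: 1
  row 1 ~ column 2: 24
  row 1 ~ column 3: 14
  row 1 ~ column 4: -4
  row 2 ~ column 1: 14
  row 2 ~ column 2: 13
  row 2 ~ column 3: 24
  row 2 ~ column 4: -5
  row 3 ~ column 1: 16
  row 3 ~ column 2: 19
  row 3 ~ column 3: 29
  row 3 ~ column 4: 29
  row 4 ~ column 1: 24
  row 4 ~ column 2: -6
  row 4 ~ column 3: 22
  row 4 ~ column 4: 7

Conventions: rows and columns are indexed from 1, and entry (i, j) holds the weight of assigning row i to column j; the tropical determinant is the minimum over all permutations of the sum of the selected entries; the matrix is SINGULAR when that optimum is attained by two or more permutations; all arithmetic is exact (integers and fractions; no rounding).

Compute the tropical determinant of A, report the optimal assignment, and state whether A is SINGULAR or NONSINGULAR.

σ = (1, 2, 3, 4): 1 + 13 + 29 + 7 = 50
σ = (1, 2, 4, 3): 1 + 13 + 29 + 22 = 65
σ = (1, 3, 2, 4): 1 + 24 + 19 + 7 = 51
σ = (1, 3, 4, 2): 1 + 24 + 29 + (-6) = 48
σ = (1, 4, 2, 3): 1 + (-5) + 19 + 22 = 37
σ = (1, 4, 3, 2): 1 + (-5) + 29 + (-6) = 19
σ = (2, 1, 3, 4): 24 + 14 + 29 + 7 = 74
σ = (2, 1, 4, 3): 24 + 14 + 29 + 22 = 89
σ = (2, 3, 1, 4): 24 + 24 + 16 + 7 = 71
σ = (2, 3, 4, 1): 24 + 24 + 29 + 24 = 101
σ = (2, 4, 1, 3): 24 + (-5) + 16 + 22 = 57
σ = (2, 4, 3, 1): 24 + (-5) + 29 + 24 = 72
σ = (3, 1, 2, 4): 14 + 14 + 19 + 7 = 54
σ = (3, 1, 4, 2): 14 + 14 + 29 + (-6) = 51
σ = (3, 2, 1, 4): 14 + 13 + 16 + 7 = 50
σ = (3, 2, 4, 1): 14 + 13 + 29 + 24 = 80
σ = (3, 4, 1, 2): 14 + (-5) + 16 + (-6) = 19
σ = (3, 4, 2, 1): 14 + (-5) + 19 + 24 = 52
σ = (4, 1, 2, 3): (-4) + 14 + 19 + 22 = 51
σ = (4, 1, 3, 2): (-4) + 14 + 29 + (-6) = 33
σ = (4, 2, 1, 3): (-4) + 13 + 16 + 22 = 47
σ = (4, 2, 3, 1): (-4) + 13 + 29 + 24 = 62
σ = (4, 3, 1, 2): (-4) + 24 + 16 + (-6) = 30
σ = (4, 3, 2, 1): (-4) + 24 + 19 + 24 = 63
Optimal value attained by: σ = (1, 4, 3, 2).
Answer: det⊕(A) = 19; verdict: SINGULAR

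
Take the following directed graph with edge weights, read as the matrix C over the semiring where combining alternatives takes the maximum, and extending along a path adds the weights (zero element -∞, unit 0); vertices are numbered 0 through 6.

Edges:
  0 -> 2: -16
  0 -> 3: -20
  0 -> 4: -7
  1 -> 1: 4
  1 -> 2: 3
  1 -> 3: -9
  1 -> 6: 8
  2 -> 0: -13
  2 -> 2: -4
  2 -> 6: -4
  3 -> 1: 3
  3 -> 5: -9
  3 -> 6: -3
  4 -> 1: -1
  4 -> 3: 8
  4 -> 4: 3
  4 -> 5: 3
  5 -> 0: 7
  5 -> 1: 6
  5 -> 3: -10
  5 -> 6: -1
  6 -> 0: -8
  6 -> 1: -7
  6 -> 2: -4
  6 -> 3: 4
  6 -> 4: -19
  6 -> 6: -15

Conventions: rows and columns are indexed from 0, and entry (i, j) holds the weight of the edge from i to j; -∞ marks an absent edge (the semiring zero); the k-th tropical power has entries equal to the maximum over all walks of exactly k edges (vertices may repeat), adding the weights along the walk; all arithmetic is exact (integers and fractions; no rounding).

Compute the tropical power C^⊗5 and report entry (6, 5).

C^⊗2:
  [-29, -8, -20, 1, -4, -4, -20]
  [0, 8, 7, 12, -11, -18, 12]
  [-12, -11, -8, 0, -20, -∞, -8]
  [-2, 7, 6, 1, -22, -∞, 11]
  [10, 11, 2, 11, 6, 6, 7]
  [-9, 10, 9, 3, 0, -19, 14]
  [-17, 7, -4, -11, -15, -5, 1]
C^⊗3:
  [3, 4, -5, 4, -1, -1, 0]
  [4, 15, 11, 16, -7, 3, 16]
  [-16, 3, -8, -4, -17, -9, -3]
  [3, 11, 10, 15, -8, -8, 15]
  [13, 15, 14, 14, 9, 9, 19]
  [6, 14, 13, 18, 3, 3, 18]
  [2, 11, 10, 5, -12, -12, 15]
C^⊗4:
  [6, 8, 7, 7, 2, 2, 12]
  [10, 19, 18, 20, -3, 7, 23]
  [-2, 7, 6, 1, -14, -13, 11]
  [7, 18, 14, 19, -4, 6, 19]
  [16, 19, 18, 23, 12, 12, 23]
  [10, 21, 17, 22, 6, 9, 22]
  [7, 15, 14, 19, -4, -4, 19]
C^⊗5:
  [9, 12, 11, 16, 5, 5, 16]
  [15, 23, 22, 27, 4, 11, 27]
  [3, 11, 10, 15, -8, -8, 15]
  [13, 22, 21, 23, 0, 10, 26]
  [19, 26, 22, 27, 15, 15, 27]
  [16, 25, 24, 26, 9, 13, 29]
  [11, 22, 18, 23, 0, 10, 23]
Key observation: the optimum is the walk 6->3->1->6->3->5, with weight 4 + 3 + 8 + 4 + (-9) = 10.
Optimal value attained by: walk 6->3->1->6->3->5.
Answer: (C^⊗5)[6][5] = 10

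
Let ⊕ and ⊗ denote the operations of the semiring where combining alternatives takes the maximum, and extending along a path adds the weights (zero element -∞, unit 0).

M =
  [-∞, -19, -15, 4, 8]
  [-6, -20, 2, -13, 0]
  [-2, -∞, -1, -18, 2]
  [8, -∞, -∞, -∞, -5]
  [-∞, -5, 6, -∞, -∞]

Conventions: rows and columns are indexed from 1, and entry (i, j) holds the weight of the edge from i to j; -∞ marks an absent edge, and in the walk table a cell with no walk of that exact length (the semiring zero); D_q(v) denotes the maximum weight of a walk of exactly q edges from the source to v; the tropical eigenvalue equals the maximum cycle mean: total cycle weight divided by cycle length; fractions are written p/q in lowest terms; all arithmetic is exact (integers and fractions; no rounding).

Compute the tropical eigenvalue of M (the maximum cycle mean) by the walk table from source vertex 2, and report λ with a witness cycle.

q=0: [-∞, 0, -∞, -∞, -∞]
q=1: [-6, -20, 2, -13, 0]
q=2: [0, -5, 6, -2, 4]
q=3: [6, -1, 10, 4, 8]
q=4: [12, 3, 14, 10, 14]
q=5: [18, 9, 20, 16, 20]
Optimal cycle mean attained by: cycle 1->4->1, total 4 + 8, length 2.
Answer: λ = 6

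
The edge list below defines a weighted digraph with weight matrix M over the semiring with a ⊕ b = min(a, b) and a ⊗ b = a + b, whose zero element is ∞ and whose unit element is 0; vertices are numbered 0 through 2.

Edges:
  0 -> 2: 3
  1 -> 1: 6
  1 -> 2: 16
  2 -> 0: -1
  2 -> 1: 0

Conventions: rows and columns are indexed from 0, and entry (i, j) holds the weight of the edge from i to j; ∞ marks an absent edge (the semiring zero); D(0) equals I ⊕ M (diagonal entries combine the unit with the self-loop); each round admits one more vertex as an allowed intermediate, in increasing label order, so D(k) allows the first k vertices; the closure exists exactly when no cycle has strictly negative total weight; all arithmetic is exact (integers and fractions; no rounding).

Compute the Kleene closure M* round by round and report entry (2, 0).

D(0):
  [0, ∞, 3]
  [∞, 0, 16]
  [-1, 0, 0]
D(1):
  [0, ∞, 3]
  [∞, 0, 16]
  [-1, 0, 0]
D(2):
  [0, ∞, 3]
  [∞, 0, 16]
  [-1, 0, 0]
D(3):
  [0, 3, 3]
  [15, 0, 16]
  [-1, 0, 0]
Answer: M*[2][0] = -1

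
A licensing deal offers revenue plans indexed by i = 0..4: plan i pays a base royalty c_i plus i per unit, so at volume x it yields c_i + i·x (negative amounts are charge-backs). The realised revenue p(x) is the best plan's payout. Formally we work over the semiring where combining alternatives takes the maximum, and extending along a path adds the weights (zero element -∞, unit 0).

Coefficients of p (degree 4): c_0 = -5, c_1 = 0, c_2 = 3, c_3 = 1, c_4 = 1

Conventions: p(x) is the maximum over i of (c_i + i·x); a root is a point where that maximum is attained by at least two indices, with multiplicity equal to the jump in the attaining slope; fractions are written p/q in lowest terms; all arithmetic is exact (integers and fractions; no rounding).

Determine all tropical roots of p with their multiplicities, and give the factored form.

hull edge (i=0, c=-5) to (i=1, c=0): slope 5, span 1
hull edge (i=1, c=0) to (i=2, c=3): slope 3, span 1
hull edge (i=2, c=3) to (i=4, c=1): slope -1, span 2
Factored form: p(x) = 1 ⊗ (x ⊕ (-5)) ⊗ (x ⊕ (-3)) ⊗ (x ⊕ 1) ⊗ (x ⊕ 1)
Answer: roots = -5 (mult 1), -3 (mult 1), 1 (mult 2)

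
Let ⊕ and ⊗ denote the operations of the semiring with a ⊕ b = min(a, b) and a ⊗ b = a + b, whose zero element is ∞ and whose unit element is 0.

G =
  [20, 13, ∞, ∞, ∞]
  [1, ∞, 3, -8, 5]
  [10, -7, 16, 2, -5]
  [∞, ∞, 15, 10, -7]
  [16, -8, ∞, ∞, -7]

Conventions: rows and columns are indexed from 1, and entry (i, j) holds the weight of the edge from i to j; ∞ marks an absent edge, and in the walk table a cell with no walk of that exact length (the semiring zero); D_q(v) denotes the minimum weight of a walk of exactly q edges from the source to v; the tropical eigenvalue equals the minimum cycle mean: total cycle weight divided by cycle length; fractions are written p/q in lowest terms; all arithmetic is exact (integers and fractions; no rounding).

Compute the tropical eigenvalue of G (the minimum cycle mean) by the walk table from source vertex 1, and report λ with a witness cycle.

q=0: [0, ∞, ∞, ∞, ∞]
q=1: [20, 13, ∞, ∞, ∞]
q=2: [14, 33, 16, 5, 18]
q=3: [26, 9, 20, 15, -2]
q=4: [10, -10, 12, 1, -9]
q=5: [-9, -17, -7, -18, -16]
Optimal cycle mean attained by: cycle 2->4->5->2, total (-8) + (-7) + (-8), length 3.
Answer: λ = -23/3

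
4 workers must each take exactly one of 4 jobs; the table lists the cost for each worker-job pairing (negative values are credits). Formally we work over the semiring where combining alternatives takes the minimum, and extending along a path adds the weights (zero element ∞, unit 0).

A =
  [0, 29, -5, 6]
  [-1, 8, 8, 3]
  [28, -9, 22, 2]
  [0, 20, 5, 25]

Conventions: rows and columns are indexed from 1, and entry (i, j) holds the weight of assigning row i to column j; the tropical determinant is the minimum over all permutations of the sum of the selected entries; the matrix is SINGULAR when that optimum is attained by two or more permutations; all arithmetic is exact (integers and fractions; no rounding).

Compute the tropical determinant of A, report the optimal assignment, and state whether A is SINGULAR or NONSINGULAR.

σ = (1, 2, 3, 4): 0 + 8 + 22 + 25 = 55
σ = (1, 2, 4, 3): 0 + 8 + 2 + 5 = 15
σ = (1, 3, 2, 4): 0 + 8 + (-9) + 25 = 24
σ = (1, 3, 4, 2): 0 + 8 + 2 + 20 = 30
σ = (1, 4, 2, 3): 0 + 3 + (-9) + 5 = -1
σ = (1, 4, 3, 2): 0 + 3 + 22 + 20 = 45
σ = (2, 1, 3, 4): 29 + (-1) + 22 + 25 = 75
σ = (2, 1, 4, 3): 29 + (-1) + 2 + 5 = 35
σ = (2, 3, 1, 4): 29 + 8 + 28 + 25 = 90
σ = (2, 3, 4, 1): 29 + 8 + 2 + 0 = 39
σ = (2, 4, 1, 3): 29 + 3 + 28 + 5 = 65
σ = (2, 4, 3, 1): 29 + 3 + 22 + 0 = 54
σ = (3, 1, 2, 4): (-5) + (-1) + (-9) + 25 = 10
σ = (3, 1, 4, 2): (-5) + (-1) + 2 + 20 = 16
σ = (3, 2, 1, 4): (-5) + 8 + 28 + 25 = 56
σ = (3, 2, 4, 1): (-5) + 8 + 2 + 0 = 5
σ = (3, 4, 1, 2): (-5) + 3 + 28 + 20 = 46
σ = (3, 4, 2, 1): (-5) + 3 + (-9) + 0 = -11
σ = (4, 1, 2, 3): 6 + (-1) + (-9) + 5 = 1
σ = (4, 1, 3, 2): 6 + (-1) + 22 + 20 = 47
σ = (4, 2, 1, 3): 6 + 8 + 28 + 5 = 47
σ = (4, 2, 3, 1): 6 + 8 + 22 + 0 = 36
σ = (4, 3, 1, 2): 6 + 8 + 28 + 20 = 62
σ = (4, 3, 2, 1): 6 + 8 + (-9) + 0 = 5
Optimal value attained by: σ = (3, 4, 2, 1).
Answer: det⊕(A) = -11; verdict: NONSINGULAR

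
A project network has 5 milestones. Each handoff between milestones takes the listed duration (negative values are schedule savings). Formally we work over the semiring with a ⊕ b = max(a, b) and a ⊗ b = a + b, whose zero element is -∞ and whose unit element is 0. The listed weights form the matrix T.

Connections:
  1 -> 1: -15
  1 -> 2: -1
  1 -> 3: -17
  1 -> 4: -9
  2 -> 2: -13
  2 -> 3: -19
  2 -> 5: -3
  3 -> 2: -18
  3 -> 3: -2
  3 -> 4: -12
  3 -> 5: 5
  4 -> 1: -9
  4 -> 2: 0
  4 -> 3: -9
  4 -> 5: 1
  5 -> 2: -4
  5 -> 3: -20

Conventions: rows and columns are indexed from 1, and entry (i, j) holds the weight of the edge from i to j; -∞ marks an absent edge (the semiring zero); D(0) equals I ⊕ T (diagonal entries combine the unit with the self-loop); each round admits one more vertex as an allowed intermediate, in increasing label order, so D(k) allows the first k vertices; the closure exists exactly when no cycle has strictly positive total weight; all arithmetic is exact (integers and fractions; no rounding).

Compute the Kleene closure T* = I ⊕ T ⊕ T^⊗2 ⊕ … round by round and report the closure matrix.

D(0):
  [0, -1, -17, -9, -∞]
  [-∞, 0, -19, -∞, -3]
  [-∞, -18, 0, -12, 5]
  [-9, 0, -9, 0, 1]
  [-∞, -4, -20, -∞, 0]
D(1):
  [0, -1, -17, -9, -∞]
  [-∞, 0, -19, -∞, -3]
  [-∞, -18, 0, -12, 5]
  [-9, 0, -9, 0, 1]
  [-∞, -4, -20, -∞, 0]
D(2):
  [0, -1, -17, -9, -4]
  [-∞, 0, -19, -∞, -3]
  [-∞, -18, 0, -12, 5]
  [-9, 0, -9, 0, 1]
  [-∞, -4, -20, -∞, 0]
D(3):
  [0, -1, -17, -9, -4]
  [-∞, 0, -19, -31, -3]
  [-∞, -18, 0, -12, 5]
  [-9, 0, -9, 0, 1]
  [-∞, -4, -20, -32, 0]
D(4):
  [0, -1, -17, -9, -4]
  [-40, 0, -19, -31, -3]
  [-21, -12, 0, -12, 5]
  [-9, 0, -9, 0, 1]
  [-41, -4, -20, -32, 0]
D(5):
  [0, -1, -17, -9, -4]
  [-40, 0, -19, -31, -3]
  [-21, 1, 0, -12, 5]
  [-9, 0, -9, 0, 1]
  [-41, -4, -20, -32, 0]
Answer: T* = [[0, -1, -17, -9, -4], [-40, 0, -19, -31, -3], [-21, 1, 0, -12, 5], [-9, 0, -9, 0, 1], [-41, -4, -20, -32, 0]]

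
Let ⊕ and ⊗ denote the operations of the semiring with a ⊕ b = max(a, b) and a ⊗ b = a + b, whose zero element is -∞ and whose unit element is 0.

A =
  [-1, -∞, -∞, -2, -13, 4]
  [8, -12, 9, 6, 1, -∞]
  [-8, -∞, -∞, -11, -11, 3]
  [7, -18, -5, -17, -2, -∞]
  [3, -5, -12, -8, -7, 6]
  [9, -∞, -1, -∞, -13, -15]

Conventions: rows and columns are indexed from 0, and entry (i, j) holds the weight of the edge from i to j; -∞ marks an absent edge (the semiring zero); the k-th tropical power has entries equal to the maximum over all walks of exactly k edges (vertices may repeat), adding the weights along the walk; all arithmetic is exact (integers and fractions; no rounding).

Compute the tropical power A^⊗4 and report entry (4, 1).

A^⊗2:
  [13, -18, 3, -3, -4, 3]
  [13, -4, 1, 6, 4, 12]
  [12, -16, 2, -10, -10, -4]
  [6, -7, -9, 5, -6, 11]
  [15, -12, 5, 1, -4, 7]
  [8, -18, -16, 7, -4, 13]
A^⊗3:
  [12, -9, 2, 11, 0, 17]
  [21, -1, 11, 11, 4, 17]
  [11, -15, -5, 10, -1, 16]
  [20, -11, 10, 4, 3, 10]
  [16, -9, 6, 13, 2, 19]
  [22, -9, 12, 6, 5, 12]
A^⊗4:
  [26, -5, 16, 10, 9, 16]
  [26, -1, 16, 19, 9, 25]
  [25, -6, 15, 9, 8, 15]
  [19, -2, 9, 18, 7, 24]
  [28, -3, 18, 14, 11, 20]
  [21, 0, 11, 20, 9, 26]
Key observation: the optimum is the walk 4->5->0->4->1, with weight 6 + 9 + (-13) + (-5) = -3.
Optimal value attained by: walk 4->5->0->4->1.
Answer: (A^⊗4)[4][1] = -3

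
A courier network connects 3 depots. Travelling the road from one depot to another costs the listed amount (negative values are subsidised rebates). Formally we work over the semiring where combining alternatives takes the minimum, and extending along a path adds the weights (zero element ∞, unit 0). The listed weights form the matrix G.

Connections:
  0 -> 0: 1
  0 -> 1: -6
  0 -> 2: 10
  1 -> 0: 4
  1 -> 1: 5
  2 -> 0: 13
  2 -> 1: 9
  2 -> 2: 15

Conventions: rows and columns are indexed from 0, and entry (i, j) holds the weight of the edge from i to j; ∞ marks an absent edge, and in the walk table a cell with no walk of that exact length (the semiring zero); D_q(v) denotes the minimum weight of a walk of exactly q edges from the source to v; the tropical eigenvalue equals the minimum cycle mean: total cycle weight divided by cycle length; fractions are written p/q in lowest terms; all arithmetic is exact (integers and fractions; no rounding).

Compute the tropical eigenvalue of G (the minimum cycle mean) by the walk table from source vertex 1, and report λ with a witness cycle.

q=0: [∞, 0, ∞]
q=1: [4, 5, ∞]
q=2: [5, -2, 14]
q=3: [2, -1, 15]
Optimal cycle mean attained by: cycle 0->1->0, total (-6) + 4, length 2.
Answer: λ = -1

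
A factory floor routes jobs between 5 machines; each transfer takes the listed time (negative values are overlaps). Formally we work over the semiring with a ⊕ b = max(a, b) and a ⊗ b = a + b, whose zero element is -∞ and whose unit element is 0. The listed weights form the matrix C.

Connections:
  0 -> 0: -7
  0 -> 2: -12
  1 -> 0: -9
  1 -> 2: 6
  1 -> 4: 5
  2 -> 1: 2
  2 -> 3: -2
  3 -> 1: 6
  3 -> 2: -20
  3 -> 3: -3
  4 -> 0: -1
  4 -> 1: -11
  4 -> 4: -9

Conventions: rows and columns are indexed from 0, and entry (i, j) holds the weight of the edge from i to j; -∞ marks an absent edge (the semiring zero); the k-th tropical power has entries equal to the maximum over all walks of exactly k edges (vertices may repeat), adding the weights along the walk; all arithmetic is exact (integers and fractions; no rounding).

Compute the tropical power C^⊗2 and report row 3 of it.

C^⊗2:
  [-14, -10, -19, -14, -∞]
  [4, 8, -21, 4, -4]
  [-7, 4, 8, -5, 7]
  [-3, 3, 12, -6, 11]
  [-8, -20, -5, -∞, -6]
Answer: row 3 of C^⊗2 = [-3, 3, 12, -6, 11]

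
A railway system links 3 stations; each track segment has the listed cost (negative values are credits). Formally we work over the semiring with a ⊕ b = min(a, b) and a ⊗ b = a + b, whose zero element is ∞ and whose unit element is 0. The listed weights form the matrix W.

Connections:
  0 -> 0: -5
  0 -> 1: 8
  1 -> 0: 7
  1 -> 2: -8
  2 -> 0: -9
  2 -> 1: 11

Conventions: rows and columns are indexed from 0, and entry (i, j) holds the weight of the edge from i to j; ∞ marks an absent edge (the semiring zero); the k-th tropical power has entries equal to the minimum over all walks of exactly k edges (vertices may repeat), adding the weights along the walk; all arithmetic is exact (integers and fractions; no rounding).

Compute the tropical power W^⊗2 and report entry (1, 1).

W^⊗2:
  [-10, 3, 0]
  [-17, 3, ∞]
  [-14, -1, 3]
Key observation: the optimum is the walk 1->2->1, with weight (-8) + 11 = 3.
Optimal value attained by: walk 1->2->1.
Answer: (W^⊗2)[1][1] = 3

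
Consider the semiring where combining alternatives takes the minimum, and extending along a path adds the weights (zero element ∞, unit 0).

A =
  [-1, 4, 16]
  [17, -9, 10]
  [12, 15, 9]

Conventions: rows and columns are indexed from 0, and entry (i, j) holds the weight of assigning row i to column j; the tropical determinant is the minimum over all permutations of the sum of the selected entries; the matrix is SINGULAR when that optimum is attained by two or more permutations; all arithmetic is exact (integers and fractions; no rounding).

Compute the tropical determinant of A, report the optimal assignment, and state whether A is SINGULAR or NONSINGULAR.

σ = (0, 1, 2): (-1) + (-9) + 9 = -1
σ = (0, 2, 1): (-1) + 10 + 15 = 24
σ = (1, 0, 2): 4 + 17 + 9 = 30
σ = (1, 2, 0): 4 + 10 + 12 = 26
σ = (2, 0, 1): 16 + 17 + 15 = 48
σ = (2, 1, 0): 16 + (-9) + 12 = 19
Optimal value attained by: σ = (0, 1, 2).
Answer: det⊕(A) = -1; verdict: NONSINGULAR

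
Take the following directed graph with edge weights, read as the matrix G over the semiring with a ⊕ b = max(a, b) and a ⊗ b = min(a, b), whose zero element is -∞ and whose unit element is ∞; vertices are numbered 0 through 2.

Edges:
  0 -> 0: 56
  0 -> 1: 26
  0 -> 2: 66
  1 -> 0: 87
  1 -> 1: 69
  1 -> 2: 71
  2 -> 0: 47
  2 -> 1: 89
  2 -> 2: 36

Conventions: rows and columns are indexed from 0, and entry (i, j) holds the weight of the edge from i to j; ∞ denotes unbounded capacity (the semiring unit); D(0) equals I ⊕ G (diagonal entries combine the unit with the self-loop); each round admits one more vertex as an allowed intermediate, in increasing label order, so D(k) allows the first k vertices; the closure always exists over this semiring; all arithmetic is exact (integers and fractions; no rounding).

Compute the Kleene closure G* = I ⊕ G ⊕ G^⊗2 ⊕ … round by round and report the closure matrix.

D(0):
  [∞, 26, 66]
  [87, ∞, 71]
  [47, 89, ∞]
D(1):
  [∞, 26, 66]
  [87, ∞, 71]
  [47, 89, ∞]
D(2):
  [∞, 26, 66]
  [87, ∞, 71]
  [87, 89, ∞]
D(3):
  [∞, 66, 66]
  [87, ∞, 71]
  [87, 89, ∞]
Answer: G* = [[∞, 66, 66], [87, ∞, 71], [87, 89, ∞]]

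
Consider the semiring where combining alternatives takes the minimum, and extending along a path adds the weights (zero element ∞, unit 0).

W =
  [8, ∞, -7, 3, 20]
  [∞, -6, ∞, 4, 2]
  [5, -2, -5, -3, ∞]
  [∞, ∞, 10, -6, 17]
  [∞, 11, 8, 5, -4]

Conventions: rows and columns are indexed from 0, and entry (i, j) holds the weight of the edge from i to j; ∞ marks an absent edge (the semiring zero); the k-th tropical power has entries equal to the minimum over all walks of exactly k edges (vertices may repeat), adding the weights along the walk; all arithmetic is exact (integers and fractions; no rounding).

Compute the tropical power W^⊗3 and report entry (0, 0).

W^⊗2:
  [-2, -9, -12, -10, 16]
  [∞, -12, 10, -2, -4]
  [0, -8, -10, -9, 0]
  [15, 8, 4, -12, 11]
  [13, 5, 3, -1, -8]
W^⊗3:
  [-7, -15, -17, -16, -7]
  [15, -18, 4, -8, -10]
  [-5, -14, -15, -15, -6]
  [9, 2, -2, -18, 5]
  [8, -1, -2, -7, -12]
Key observation: the optimum is the walk 0->2->2->0, with weight (-7) + (-5) + 5 = -7.
Optimal value attained by: walk 0->2->2->0.
Answer: (W^⊗3)[0][0] = -7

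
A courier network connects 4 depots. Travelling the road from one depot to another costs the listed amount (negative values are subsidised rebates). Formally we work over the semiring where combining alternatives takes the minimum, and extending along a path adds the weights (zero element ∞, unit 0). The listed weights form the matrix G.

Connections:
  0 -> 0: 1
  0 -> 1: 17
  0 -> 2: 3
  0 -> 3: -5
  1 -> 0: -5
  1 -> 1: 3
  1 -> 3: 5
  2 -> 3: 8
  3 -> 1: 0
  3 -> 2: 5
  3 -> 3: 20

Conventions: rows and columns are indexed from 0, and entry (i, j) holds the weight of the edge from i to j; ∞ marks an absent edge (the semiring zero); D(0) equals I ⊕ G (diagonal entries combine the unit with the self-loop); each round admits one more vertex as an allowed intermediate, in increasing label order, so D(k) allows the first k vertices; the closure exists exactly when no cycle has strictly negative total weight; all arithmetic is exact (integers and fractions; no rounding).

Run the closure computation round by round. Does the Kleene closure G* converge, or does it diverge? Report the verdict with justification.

D(0):
  [0, 17, 3, -5]
  [-5, 0, ∞, 5]
  [∞, ∞, 0, 8]
  [∞, 0, 5, 0]
D(1):
  [0, 17, 3, -5]
  [-5, 0, -2, -10]
  [∞, ∞, 0, 8]
  [∞, 0, 5, 0]
Detection: at round 2, diagonal entry (3, 3) turns strictly negative.
Key observation: the cycle 3->1->0->3 has total weight 0 + (-5) + (-5), which is strictly negative.
Answer: DIVERGES — negative cycle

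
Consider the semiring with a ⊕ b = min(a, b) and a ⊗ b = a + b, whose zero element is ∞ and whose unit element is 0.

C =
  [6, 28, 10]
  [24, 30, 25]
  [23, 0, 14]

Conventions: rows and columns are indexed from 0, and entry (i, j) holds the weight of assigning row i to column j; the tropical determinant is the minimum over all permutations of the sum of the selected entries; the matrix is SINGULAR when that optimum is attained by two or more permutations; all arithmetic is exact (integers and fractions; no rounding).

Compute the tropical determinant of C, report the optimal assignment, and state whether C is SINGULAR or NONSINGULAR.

σ = (0, 1, 2): 6 + 30 + 14 = 50
σ = (0, 2, 1): 6 + 25 + 0 = 31
σ = (1, 0, 2): 28 + 24 + 14 = 66
σ = (1, 2, 0): 28 + 25 + 23 = 76
σ = (2, 0, 1): 10 + 24 + 0 = 34
σ = (2, 1, 0): 10 + 30 + 23 = 63
Optimal value attained by: σ = (0, 2, 1).
Answer: det⊕(C) = 31; verdict: NONSINGULAR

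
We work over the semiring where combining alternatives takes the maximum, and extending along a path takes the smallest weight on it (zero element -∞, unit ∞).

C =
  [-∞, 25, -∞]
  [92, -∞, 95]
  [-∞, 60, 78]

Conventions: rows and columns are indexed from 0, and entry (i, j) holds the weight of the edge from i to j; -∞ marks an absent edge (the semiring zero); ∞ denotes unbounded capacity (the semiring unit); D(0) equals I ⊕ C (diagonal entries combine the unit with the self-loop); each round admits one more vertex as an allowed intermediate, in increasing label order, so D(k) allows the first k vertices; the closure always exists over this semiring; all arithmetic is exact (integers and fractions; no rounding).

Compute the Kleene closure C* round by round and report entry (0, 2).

D(0):
  [∞, 25, -∞]
  [92, ∞, 95]
  [-∞, 60, ∞]
D(1):
  [∞, 25, -∞]
  [92, ∞, 95]
  [-∞, 60, ∞]
D(2):
  [∞, 25, 25]
  [92, ∞, 95]
  [60, 60, ∞]
D(3):
  [∞, 25, 25]
  [92, ∞, 95]
  [60, 60, ∞]
Answer: C*[0][2] = 25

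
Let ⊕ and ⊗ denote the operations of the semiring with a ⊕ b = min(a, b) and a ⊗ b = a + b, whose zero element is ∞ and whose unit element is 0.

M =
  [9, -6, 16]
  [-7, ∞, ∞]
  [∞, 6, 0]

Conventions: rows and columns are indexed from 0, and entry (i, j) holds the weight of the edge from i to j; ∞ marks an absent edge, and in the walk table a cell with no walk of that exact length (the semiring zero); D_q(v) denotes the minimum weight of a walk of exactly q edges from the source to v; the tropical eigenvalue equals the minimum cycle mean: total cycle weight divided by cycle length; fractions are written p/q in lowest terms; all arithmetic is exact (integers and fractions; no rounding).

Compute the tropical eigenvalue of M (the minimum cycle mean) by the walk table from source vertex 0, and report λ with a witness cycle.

q=0: [0, ∞, ∞]
q=1: [9, -6, 16]
q=2: [-13, 3, 16]
q=3: [-4, -19, 3]
Optimal cycle mean attained by: cycle 0->1->0, total (-6) + (-7), length 2.
Answer: λ = -13/2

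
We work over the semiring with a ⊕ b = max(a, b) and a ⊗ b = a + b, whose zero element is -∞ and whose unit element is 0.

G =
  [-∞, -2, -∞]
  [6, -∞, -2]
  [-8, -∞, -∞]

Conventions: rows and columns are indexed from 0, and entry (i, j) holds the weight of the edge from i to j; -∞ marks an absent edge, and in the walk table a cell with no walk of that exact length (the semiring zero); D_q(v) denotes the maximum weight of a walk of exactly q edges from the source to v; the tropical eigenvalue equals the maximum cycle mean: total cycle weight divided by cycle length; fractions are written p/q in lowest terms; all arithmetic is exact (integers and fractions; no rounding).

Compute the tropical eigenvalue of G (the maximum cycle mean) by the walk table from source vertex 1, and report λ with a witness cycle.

q=0: [-∞, 0, -∞]
q=1: [6, -∞, -2]
q=2: [-10, 4, -∞]
q=3: [10, -12, 2]
Optimal cycle mean attained by: cycle 0->1->0, total (-2) + 6, length 2.
Answer: λ = 2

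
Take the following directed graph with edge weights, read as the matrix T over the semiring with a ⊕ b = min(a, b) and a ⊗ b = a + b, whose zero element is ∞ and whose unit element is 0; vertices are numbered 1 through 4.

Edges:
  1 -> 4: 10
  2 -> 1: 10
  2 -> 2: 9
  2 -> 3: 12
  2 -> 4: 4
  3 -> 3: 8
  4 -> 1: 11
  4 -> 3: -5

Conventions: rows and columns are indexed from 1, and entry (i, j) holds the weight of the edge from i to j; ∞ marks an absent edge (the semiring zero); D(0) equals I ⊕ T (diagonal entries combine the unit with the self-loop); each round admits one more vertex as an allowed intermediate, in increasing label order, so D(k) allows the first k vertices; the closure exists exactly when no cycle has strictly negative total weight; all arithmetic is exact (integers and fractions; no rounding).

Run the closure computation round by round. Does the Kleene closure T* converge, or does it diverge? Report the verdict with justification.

D(0):
  [0, ∞, ∞, 10]
  [10, 0, 12, 4]
  [∞, ∞, 0, ∞]
  [11, ∞, -5, 0]
D(1):
  [0, ∞, ∞, 10]
  [10, 0, 12, 4]
  [∞, ∞, 0, ∞]
  [11, ∞, -5, 0]
D(2):
  [0, ∞, ∞, 10]
  [10, 0, 12, 4]
  [∞, ∞, 0, ∞]
  [11, ∞, -5, 0]
D(3):
  [0, ∞, ∞, 10]
  [10, 0, 12, 4]
  [∞, ∞, 0, ∞]
  [11, ∞, -5, 0]
D(4):
  [0, ∞, 5, 10]
  [10, 0, -1, 4]
  [∞, ∞, 0, ∞]
  [11, ∞, -5, 0]
Key observation: every diagonal entry stays at the unit through all rounds, so no improving cycle exists.
Answer: CONVERGES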